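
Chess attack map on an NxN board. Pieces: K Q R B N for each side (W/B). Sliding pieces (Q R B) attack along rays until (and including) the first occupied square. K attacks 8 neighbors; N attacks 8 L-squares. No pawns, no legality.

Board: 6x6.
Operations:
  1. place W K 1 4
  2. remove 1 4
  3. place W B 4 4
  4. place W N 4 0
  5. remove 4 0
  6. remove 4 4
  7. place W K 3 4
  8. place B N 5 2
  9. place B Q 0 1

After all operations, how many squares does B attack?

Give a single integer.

Answer: 17

Derivation:
Op 1: place WK@(1,4)
Op 2: remove (1,4)
Op 3: place WB@(4,4)
Op 4: place WN@(4,0)
Op 5: remove (4,0)
Op 6: remove (4,4)
Op 7: place WK@(3,4)
Op 8: place BN@(5,2)
Op 9: place BQ@(0,1)
Per-piece attacks for B:
  BQ@(0,1): attacks (0,2) (0,3) (0,4) (0,5) (0,0) (1,1) (2,1) (3,1) (4,1) (5,1) (1,2) (2,3) (3,4) (1,0) [ray(1,1) blocked at (3,4)]
  BN@(5,2): attacks (4,4) (3,3) (4,0) (3,1)
Union (17 distinct): (0,0) (0,2) (0,3) (0,4) (0,5) (1,0) (1,1) (1,2) (2,1) (2,3) (3,1) (3,3) (3,4) (4,0) (4,1) (4,4) (5,1)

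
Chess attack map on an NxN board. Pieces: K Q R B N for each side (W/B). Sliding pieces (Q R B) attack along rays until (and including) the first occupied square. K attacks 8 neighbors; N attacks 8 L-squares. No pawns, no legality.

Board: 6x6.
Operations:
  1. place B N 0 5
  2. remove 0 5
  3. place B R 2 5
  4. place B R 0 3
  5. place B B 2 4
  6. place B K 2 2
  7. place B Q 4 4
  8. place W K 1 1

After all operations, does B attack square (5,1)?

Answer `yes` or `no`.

Answer: yes

Derivation:
Op 1: place BN@(0,5)
Op 2: remove (0,5)
Op 3: place BR@(2,5)
Op 4: place BR@(0,3)
Op 5: place BB@(2,4)
Op 6: place BK@(2,2)
Op 7: place BQ@(4,4)
Op 8: place WK@(1,1)
Per-piece attacks for B:
  BR@(0,3): attacks (0,4) (0,5) (0,2) (0,1) (0,0) (1,3) (2,3) (3,3) (4,3) (5,3)
  BK@(2,2): attacks (2,3) (2,1) (3,2) (1,2) (3,3) (3,1) (1,3) (1,1)
  BB@(2,4): attacks (3,5) (3,3) (4,2) (5,1) (1,5) (1,3) (0,2)
  BR@(2,5): attacks (2,4) (3,5) (4,5) (5,5) (1,5) (0,5) [ray(0,-1) blocked at (2,4)]
  BQ@(4,4): attacks (4,5) (4,3) (4,2) (4,1) (4,0) (5,4) (3,4) (2,4) (5,5) (5,3) (3,5) (3,3) (2,2) [ray(-1,0) blocked at (2,4); ray(-1,-1) blocked at (2,2)]
B attacks (5,1): yes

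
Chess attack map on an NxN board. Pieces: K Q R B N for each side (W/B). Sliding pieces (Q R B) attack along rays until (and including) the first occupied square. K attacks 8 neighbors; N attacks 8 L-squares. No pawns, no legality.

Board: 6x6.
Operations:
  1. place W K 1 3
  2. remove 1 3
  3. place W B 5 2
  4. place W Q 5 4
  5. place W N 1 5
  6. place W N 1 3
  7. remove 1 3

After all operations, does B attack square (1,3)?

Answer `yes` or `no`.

Op 1: place WK@(1,3)
Op 2: remove (1,3)
Op 3: place WB@(5,2)
Op 4: place WQ@(5,4)
Op 5: place WN@(1,5)
Op 6: place WN@(1,3)
Op 7: remove (1,3)
Per-piece attacks for B:
B attacks (1,3): no

Answer: no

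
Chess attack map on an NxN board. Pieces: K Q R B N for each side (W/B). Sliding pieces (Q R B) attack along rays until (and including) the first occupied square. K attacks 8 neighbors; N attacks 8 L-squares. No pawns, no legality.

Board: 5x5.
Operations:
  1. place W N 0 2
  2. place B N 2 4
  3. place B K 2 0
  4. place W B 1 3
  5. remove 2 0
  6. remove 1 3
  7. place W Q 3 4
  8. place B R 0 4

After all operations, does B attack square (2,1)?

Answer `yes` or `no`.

Op 1: place WN@(0,2)
Op 2: place BN@(2,4)
Op 3: place BK@(2,0)
Op 4: place WB@(1,3)
Op 5: remove (2,0)
Op 6: remove (1,3)
Op 7: place WQ@(3,4)
Op 8: place BR@(0,4)
Per-piece attacks for B:
  BR@(0,4): attacks (0,3) (0,2) (1,4) (2,4) [ray(0,-1) blocked at (0,2); ray(1,0) blocked at (2,4)]
  BN@(2,4): attacks (3,2) (4,3) (1,2) (0,3)
B attacks (2,1): no

Answer: no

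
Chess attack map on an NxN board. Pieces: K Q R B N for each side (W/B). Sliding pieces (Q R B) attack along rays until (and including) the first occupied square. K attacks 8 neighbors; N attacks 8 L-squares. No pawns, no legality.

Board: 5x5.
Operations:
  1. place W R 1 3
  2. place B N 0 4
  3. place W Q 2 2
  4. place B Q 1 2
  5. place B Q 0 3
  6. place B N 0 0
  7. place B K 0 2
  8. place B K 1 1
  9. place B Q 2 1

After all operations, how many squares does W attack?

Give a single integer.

Answer: 15

Derivation:
Op 1: place WR@(1,3)
Op 2: place BN@(0,4)
Op 3: place WQ@(2,2)
Op 4: place BQ@(1,2)
Op 5: place BQ@(0,3)
Op 6: place BN@(0,0)
Op 7: place BK@(0,2)
Op 8: place BK@(1,1)
Op 9: place BQ@(2,1)
Per-piece attacks for W:
  WR@(1,3): attacks (1,4) (1,2) (2,3) (3,3) (4,3) (0,3) [ray(0,-1) blocked at (1,2); ray(-1,0) blocked at (0,3)]
  WQ@(2,2): attacks (2,3) (2,4) (2,1) (3,2) (4,2) (1,2) (3,3) (4,4) (3,1) (4,0) (1,3) (1,1) [ray(0,-1) blocked at (2,1); ray(-1,0) blocked at (1,2); ray(-1,1) blocked at (1,3); ray(-1,-1) blocked at (1,1)]
Union (15 distinct): (0,3) (1,1) (1,2) (1,3) (1,4) (2,1) (2,3) (2,4) (3,1) (3,2) (3,3) (4,0) (4,2) (4,3) (4,4)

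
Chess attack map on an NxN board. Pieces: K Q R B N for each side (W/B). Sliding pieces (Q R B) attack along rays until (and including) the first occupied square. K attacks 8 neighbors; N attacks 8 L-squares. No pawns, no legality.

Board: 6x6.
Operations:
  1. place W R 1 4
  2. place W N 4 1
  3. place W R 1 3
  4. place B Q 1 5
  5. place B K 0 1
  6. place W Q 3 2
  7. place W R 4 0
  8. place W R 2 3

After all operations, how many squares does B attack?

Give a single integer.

Answer: 16

Derivation:
Op 1: place WR@(1,4)
Op 2: place WN@(4,1)
Op 3: place WR@(1,3)
Op 4: place BQ@(1,5)
Op 5: place BK@(0,1)
Op 6: place WQ@(3,2)
Op 7: place WR@(4,0)
Op 8: place WR@(2,3)
Per-piece attacks for B:
  BK@(0,1): attacks (0,2) (0,0) (1,1) (1,2) (1,0)
  BQ@(1,5): attacks (1,4) (2,5) (3,5) (4,5) (5,5) (0,5) (2,4) (3,3) (4,2) (5,1) (0,4) [ray(0,-1) blocked at (1,4)]
Union (16 distinct): (0,0) (0,2) (0,4) (0,5) (1,0) (1,1) (1,2) (1,4) (2,4) (2,5) (3,3) (3,5) (4,2) (4,5) (5,1) (5,5)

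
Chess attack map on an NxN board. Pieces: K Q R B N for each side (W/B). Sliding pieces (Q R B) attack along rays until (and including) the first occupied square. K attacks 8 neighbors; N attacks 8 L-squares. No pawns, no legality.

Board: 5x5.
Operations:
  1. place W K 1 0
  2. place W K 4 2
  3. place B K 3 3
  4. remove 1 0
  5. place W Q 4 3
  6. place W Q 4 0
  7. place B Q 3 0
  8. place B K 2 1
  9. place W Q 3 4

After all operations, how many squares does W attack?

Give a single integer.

Answer: 18

Derivation:
Op 1: place WK@(1,0)
Op 2: place WK@(4,2)
Op 3: place BK@(3,3)
Op 4: remove (1,0)
Op 5: place WQ@(4,3)
Op 6: place WQ@(4,0)
Op 7: place BQ@(3,0)
Op 8: place BK@(2,1)
Op 9: place WQ@(3,4)
Per-piece attacks for W:
  WQ@(3,4): attacks (3,3) (4,4) (2,4) (1,4) (0,4) (4,3) (2,3) (1,2) (0,1) [ray(0,-1) blocked at (3,3); ray(1,-1) blocked at (4,3)]
  WQ@(4,0): attacks (4,1) (4,2) (3,0) (3,1) (2,2) (1,3) (0,4) [ray(0,1) blocked at (4,2); ray(-1,0) blocked at (3,0)]
  WK@(4,2): attacks (4,3) (4,1) (3,2) (3,3) (3,1)
  WQ@(4,3): attacks (4,4) (4,2) (3,3) (3,4) (3,2) (2,1) [ray(0,-1) blocked at (4,2); ray(-1,0) blocked at (3,3); ray(-1,1) blocked at (3,4); ray(-1,-1) blocked at (2,1)]
Union (18 distinct): (0,1) (0,4) (1,2) (1,3) (1,4) (2,1) (2,2) (2,3) (2,4) (3,0) (3,1) (3,2) (3,3) (3,4) (4,1) (4,2) (4,3) (4,4)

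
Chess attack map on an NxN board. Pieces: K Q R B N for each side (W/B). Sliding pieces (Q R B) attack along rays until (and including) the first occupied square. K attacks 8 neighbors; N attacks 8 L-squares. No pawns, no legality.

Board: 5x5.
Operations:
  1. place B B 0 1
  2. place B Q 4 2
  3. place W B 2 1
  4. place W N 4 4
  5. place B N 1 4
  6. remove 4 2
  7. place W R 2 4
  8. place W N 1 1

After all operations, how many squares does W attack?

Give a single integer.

Answer: 12

Derivation:
Op 1: place BB@(0,1)
Op 2: place BQ@(4,2)
Op 3: place WB@(2,1)
Op 4: place WN@(4,4)
Op 5: place BN@(1,4)
Op 6: remove (4,2)
Op 7: place WR@(2,4)
Op 8: place WN@(1,1)
Per-piece attacks for W:
  WN@(1,1): attacks (2,3) (3,2) (0,3) (3,0)
  WB@(2,1): attacks (3,2) (4,3) (3,0) (1,2) (0,3) (1,0)
  WR@(2,4): attacks (2,3) (2,2) (2,1) (3,4) (4,4) (1,4) [ray(0,-1) blocked at (2,1); ray(1,0) blocked at (4,4); ray(-1,0) blocked at (1,4)]
  WN@(4,4): attacks (3,2) (2,3)
Union (12 distinct): (0,3) (1,0) (1,2) (1,4) (2,1) (2,2) (2,3) (3,0) (3,2) (3,4) (4,3) (4,4)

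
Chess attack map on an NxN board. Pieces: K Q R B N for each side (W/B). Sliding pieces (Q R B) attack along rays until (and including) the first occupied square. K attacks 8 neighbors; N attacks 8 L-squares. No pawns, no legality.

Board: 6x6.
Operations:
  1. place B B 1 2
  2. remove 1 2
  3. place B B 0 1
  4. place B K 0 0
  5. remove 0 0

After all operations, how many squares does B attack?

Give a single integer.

Answer: 5

Derivation:
Op 1: place BB@(1,2)
Op 2: remove (1,2)
Op 3: place BB@(0,1)
Op 4: place BK@(0,0)
Op 5: remove (0,0)
Per-piece attacks for B:
  BB@(0,1): attacks (1,2) (2,3) (3,4) (4,5) (1,0)
Union (5 distinct): (1,0) (1,2) (2,3) (3,4) (4,5)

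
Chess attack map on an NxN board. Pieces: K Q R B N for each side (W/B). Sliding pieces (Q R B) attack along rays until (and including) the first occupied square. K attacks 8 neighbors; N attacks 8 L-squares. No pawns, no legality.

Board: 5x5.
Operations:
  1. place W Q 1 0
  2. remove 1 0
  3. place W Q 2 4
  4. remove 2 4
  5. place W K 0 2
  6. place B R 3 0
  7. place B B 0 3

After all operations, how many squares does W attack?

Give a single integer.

Op 1: place WQ@(1,0)
Op 2: remove (1,0)
Op 3: place WQ@(2,4)
Op 4: remove (2,4)
Op 5: place WK@(0,2)
Op 6: place BR@(3,0)
Op 7: place BB@(0,3)
Per-piece attacks for W:
  WK@(0,2): attacks (0,3) (0,1) (1,2) (1,3) (1,1)
Union (5 distinct): (0,1) (0,3) (1,1) (1,2) (1,3)

Answer: 5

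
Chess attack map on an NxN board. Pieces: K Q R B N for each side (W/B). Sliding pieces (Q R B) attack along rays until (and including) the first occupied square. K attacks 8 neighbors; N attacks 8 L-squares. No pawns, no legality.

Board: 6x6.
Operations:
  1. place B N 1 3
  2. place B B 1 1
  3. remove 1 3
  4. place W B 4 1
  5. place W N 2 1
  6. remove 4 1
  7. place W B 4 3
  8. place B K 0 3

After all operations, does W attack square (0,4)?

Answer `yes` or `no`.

Op 1: place BN@(1,3)
Op 2: place BB@(1,1)
Op 3: remove (1,3)
Op 4: place WB@(4,1)
Op 5: place WN@(2,1)
Op 6: remove (4,1)
Op 7: place WB@(4,3)
Op 8: place BK@(0,3)
Per-piece attacks for W:
  WN@(2,1): attacks (3,3) (4,2) (1,3) (0,2) (4,0) (0,0)
  WB@(4,3): attacks (5,4) (5,2) (3,4) (2,5) (3,2) (2,1) [ray(-1,-1) blocked at (2,1)]
W attacks (0,4): no

Answer: no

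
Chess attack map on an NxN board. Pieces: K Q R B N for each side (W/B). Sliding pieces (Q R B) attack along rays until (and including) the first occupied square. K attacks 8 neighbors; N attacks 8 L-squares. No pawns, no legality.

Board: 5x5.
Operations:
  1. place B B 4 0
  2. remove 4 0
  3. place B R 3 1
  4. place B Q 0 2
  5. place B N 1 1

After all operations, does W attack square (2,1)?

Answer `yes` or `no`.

Op 1: place BB@(4,0)
Op 2: remove (4,0)
Op 3: place BR@(3,1)
Op 4: place BQ@(0,2)
Op 5: place BN@(1,1)
Per-piece attacks for W:
W attacks (2,1): no

Answer: no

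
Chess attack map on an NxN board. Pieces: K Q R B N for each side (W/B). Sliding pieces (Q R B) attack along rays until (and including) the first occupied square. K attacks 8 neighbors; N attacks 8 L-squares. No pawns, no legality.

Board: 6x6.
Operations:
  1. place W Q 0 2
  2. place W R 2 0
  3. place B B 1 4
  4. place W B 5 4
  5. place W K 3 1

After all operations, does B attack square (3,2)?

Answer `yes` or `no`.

Answer: yes

Derivation:
Op 1: place WQ@(0,2)
Op 2: place WR@(2,0)
Op 3: place BB@(1,4)
Op 4: place WB@(5,4)
Op 5: place WK@(3,1)
Per-piece attacks for B:
  BB@(1,4): attacks (2,5) (2,3) (3,2) (4,1) (5,0) (0,5) (0,3)
B attacks (3,2): yes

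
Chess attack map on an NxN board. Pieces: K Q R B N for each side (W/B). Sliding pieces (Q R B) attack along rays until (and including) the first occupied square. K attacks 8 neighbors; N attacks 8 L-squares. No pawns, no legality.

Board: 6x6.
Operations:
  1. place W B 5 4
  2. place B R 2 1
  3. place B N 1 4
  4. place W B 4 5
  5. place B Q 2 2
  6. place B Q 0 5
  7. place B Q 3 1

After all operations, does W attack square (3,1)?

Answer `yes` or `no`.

Op 1: place WB@(5,4)
Op 2: place BR@(2,1)
Op 3: place BN@(1,4)
Op 4: place WB@(4,5)
Op 5: place BQ@(2,2)
Op 6: place BQ@(0,5)
Op 7: place BQ@(3,1)
Per-piece attacks for W:
  WB@(4,5): attacks (5,4) (3,4) (2,3) (1,2) (0,1) [ray(1,-1) blocked at (5,4)]
  WB@(5,4): attacks (4,5) (4,3) (3,2) (2,1) [ray(-1,1) blocked at (4,5); ray(-1,-1) blocked at (2,1)]
W attacks (3,1): no

Answer: no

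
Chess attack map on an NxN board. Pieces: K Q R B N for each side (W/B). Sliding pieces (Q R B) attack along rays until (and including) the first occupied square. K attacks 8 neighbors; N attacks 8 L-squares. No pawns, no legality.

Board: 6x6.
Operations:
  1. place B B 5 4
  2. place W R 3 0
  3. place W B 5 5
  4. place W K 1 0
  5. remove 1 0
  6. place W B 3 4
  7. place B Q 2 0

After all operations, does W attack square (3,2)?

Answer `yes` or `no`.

Answer: yes

Derivation:
Op 1: place BB@(5,4)
Op 2: place WR@(3,0)
Op 3: place WB@(5,5)
Op 4: place WK@(1,0)
Op 5: remove (1,0)
Op 6: place WB@(3,4)
Op 7: place BQ@(2,0)
Per-piece attacks for W:
  WR@(3,0): attacks (3,1) (3,2) (3,3) (3,4) (4,0) (5,0) (2,0) [ray(0,1) blocked at (3,4); ray(-1,0) blocked at (2,0)]
  WB@(3,4): attacks (4,5) (4,3) (5,2) (2,5) (2,3) (1,2) (0,1)
  WB@(5,5): attacks (4,4) (3,3) (2,2) (1,1) (0,0)
W attacks (3,2): yes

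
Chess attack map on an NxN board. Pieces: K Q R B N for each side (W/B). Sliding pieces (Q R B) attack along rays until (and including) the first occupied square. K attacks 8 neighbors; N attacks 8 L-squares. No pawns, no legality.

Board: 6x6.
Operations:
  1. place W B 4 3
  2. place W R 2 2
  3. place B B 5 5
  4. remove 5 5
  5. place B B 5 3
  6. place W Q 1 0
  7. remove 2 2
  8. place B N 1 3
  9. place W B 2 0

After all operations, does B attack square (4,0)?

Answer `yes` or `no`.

Answer: no

Derivation:
Op 1: place WB@(4,3)
Op 2: place WR@(2,2)
Op 3: place BB@(5,5)
Op 4: remove (5,5)
Op 5: place BB@(5,3)
Op 6: place WQ@(1,0)
Op 7: remove (2,2)
Op 8: place BN@(1,3)
Op 9: place WB@(2,0)
Per-piece attacks for B:
  BN@(1,3): attacks (2,5) (3,4) (0,5) (2,1) (3,2) (0,1)
  BB@(5,3): attacks (4,4) (3,5) (4,2) (3,1) (2,0) [ray(-1,-1) blocked at (2,0)]
B attacks (4,0): no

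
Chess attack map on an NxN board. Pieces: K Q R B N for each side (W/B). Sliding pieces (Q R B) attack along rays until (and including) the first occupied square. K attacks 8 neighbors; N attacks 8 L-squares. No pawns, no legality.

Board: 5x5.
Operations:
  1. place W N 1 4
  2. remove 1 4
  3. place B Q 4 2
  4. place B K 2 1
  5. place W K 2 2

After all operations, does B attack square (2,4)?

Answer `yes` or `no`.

Answer: yes

Derivation:
Op 1: place WN@(1,4)
Op 2: remove (1,4)
Op 3: place BQ@(4,2)
Op 4: place BK@(2,1)
Op 5: place WK@(2,2)
Per-piece attacks for B:
  BK@(2,1): attacks (2,2) (2,0) (3,1) (1,1) (3,2) (3,0) (1,2) (1,0)
  BQ@(4,2): attacks (4,3) (4,4) (4,1) (4,0) (3,2) (2,2) (3,3) (2,4) (3,1) (2,0) [ray(-1,0) blocked at (2,2)]
B attacks (2,4): yes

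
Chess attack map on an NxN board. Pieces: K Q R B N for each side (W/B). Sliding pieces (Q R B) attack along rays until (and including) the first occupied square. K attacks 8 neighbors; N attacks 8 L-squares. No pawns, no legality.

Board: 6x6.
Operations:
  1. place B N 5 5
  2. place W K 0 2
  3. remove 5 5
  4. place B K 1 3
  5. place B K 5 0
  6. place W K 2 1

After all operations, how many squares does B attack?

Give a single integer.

Answer: 11

Derivation:
Op 1: place BN@(5,5)
Op 2: place WK@(0,2)
Op 3: remove (5,5)
Op 4: place BK@(1,3)
Op 5: place BK@(5,0)
Op 6: place WK@(2,1)
Per-piece attacks for B:
  BK@(1,3): attacks (1,4) (1,2) (2,3) (0,3) (2,4) (2,2) (0,4) (0,2)
  BK@(5,0): attacks (5,1) (4,0) (4,1)
Union (11 distinct): (0,2) (0,3) (0,4) (1,2) (1,4) (2,2) (2,3) (2,4) (4,0) (4,1) (5,1)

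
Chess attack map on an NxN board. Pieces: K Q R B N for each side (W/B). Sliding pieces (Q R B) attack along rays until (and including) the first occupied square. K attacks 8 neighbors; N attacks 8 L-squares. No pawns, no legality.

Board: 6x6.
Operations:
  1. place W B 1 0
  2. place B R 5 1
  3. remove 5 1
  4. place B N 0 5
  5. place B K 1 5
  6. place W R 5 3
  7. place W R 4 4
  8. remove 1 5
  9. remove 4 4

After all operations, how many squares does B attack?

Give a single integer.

Answer: 2

Derivation:
Op 1: place WB@(1,0)
Op 2: place BR@(5,1)
Op 3: remove (5,1)
Op 4: place BN@(0,5)
Op 5: place BK@(1,5)
Op 6: place WR@(5,3)
Op 7: place WR@(4,4)
Op 8: remove (1,5)
Op 9: remove (4,4)
Per-piece attacks for B:
  BN@(0,5): attacks (1,3) (2,4)
Union (2 distinct): (1,3) (2,4)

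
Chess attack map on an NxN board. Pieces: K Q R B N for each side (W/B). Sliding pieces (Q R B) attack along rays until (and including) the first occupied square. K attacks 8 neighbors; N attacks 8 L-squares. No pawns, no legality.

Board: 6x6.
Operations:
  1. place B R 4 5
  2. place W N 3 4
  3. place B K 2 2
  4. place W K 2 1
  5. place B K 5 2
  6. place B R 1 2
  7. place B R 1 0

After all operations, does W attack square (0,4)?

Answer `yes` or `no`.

Op 1: place BR@(4,5)
Op 2: place WN@(3,4)
Op 3: place BK@(2,2)
Op 4: place WK@(2,1)
Op 5: place BK@(5,2)
Op 6: place BR@(1,2)
Op 7: place BR@(1,0)
Per-piece attacks for W:
  WK@(2,1): attacks (2,2) (2,0) (3,1) (1,1) (3,2) (3,0) (1,2) (1,0)
  WN@(3,4): attacks (5,5) (1,5) (4,2) (5,3) (2,2) (1,3)
W attacks (0,4): no

Answer: no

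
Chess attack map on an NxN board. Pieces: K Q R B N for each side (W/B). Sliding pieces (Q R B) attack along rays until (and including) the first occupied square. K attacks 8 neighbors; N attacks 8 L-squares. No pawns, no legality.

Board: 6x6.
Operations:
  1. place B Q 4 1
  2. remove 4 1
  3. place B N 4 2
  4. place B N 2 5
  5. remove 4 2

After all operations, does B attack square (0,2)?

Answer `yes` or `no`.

Answer: no

Derivation:
Op 1: place BQ@(4,1)
Op 2: remove (4,1)
Op 3: place BN@(4,2)
Op 4: place BN@(2,5)
Op 5: remove (4,2)
Per-piece attacks for B:
  BN@(2,5): attacks (3,3) (4,4) (1,3) (0,4)
B attacks (0,2): no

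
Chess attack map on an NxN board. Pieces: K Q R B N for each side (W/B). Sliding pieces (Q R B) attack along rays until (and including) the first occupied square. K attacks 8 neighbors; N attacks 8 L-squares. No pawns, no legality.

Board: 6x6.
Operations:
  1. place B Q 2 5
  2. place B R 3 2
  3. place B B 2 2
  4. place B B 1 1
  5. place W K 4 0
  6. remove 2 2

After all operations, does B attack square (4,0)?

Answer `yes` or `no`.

Op 1: place BQ@(2,5)
Op 2: place BR@(3,2)
Op 3: place BB@(2,2)
Op 4: place BB@(1,1)
Op 5: place WK@(4,0)
Op 6: remove (2,2)
Per-piece attacks for B:
  BB@(1,1): attacks (2,2) (3,3) (4,4) (5,5) (2,0) (0,2) (0,0)
  BQ@(2,5): attacks (2,4) (2,3) (2,2) (2,1) (2,0) (3,5) (4,5) (5,5) (1,5) (0,5) (3,4) (4,3) (5,2) (1,4) (0,3)
  BR@(3,2): attacks (3,3) (3,4) (3,5) (3,1) (3,0) (4,2) (5,2) (2,2) (1,2) (0,2)
B attacks (4,0): no

Answer: no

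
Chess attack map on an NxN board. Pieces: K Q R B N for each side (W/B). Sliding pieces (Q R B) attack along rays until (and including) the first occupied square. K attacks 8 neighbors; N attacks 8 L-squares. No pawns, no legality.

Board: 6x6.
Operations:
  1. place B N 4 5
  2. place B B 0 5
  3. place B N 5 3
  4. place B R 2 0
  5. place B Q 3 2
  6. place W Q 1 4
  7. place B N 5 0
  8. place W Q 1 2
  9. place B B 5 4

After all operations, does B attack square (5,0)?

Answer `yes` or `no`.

Answer: yes

Derivation:
Op 1: place BN@(4,5)
Op 2: place BB@(0,5)
Op 3: place BN@(5,3)
Op 4: place BR@(2,0)
Op 5: place BQ@(3,2)
Op 6: place WQ@(1,4)
Op 7: place BN@(5,0)
Op 8: place WQ@(1,2)
Op 9: place BB@(5,4)
Per-piece attacks for B:
  BB@(0,5): attacks (1,4) [ray(1,-1) blocked at (1,4)]
  BR@(2,0): attacks (2,1) (2,2) (2,3) (2,4) (2,5) (3,0) (4,0) (5,0) (1,0) (0,0) [ray(1,0) blocked at (5,0)]
  BQ@(3,2): attacks (3,3) (3,4) (3,5) (3,1) (3,0) (4,2) (5,2) (2,2) (1,2) (4,3) (5,4) (4,1) (5,0) (2,3) (1,4) (2,1) (1,0) [ray(-1,0) blocked at (1,2); ray(1,1) blocked at (5,4); ray(1,-1) blocked at (5,0); ray(-1,1) blocked at (1,4)]
  BN@(4,5): attacks (5,3) (3,3) (2,4)
  BN@(5,0): attacks (4,2) (3,1)
  BN@(5,3): attacks (4,5) (3,4) (4,1) (3,2)
  BB@(5,4): attacks (4,5) (4,3) (3,2) [ray(-1,1) blocked at (4,5); ray(-1,-1) blocked at (3,2)]
B attacks (5,0): yes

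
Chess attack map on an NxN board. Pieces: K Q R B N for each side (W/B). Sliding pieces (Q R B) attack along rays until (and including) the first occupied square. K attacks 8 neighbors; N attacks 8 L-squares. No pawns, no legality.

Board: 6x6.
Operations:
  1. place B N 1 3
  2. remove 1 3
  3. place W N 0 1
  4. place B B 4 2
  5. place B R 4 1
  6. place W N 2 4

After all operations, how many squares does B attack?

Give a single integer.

Op 1: place BN@(1,3)
Op 2: remove (1,3)
Op 3: place WN@(0,1)
Op 4: place BB@(4,2)
Op 5: place BR@(4,1)
Op 6: place WN@(2,4)
Per-piece attacks for B:
  BR@(4,1): attacks (4,2) (4,0) (5,1) (3,1) (2,1) (1,1) (0,1) [ray(0,1) blocked at (4,2); ray(-1,0) blocked at (0,1)]
  BB@(4,2): attacks (5,3) (5,1) (3,3) (2,4) (3,1) (2,0) [ray(-1,1) blocked at (2,4)]
Union (11 distinct): (0,1) (1,1) (2,0) (2,1) (2,4) (3,1) (3,3) (4,0) (4,2) (5,1) (5,3)

Answer: 11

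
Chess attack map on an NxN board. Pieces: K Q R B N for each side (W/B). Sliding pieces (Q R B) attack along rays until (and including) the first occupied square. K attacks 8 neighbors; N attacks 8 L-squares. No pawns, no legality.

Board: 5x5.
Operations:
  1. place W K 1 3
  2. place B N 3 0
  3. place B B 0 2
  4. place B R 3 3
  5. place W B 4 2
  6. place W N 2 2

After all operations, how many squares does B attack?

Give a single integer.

Answer: 11

Derivation:
Op 1: place WK@(1,3)
Op 2: place BN@(3,0)
Op 3: place BB@(0,2)
Op 4: place BR@(3,3)
Op 5: place WB@(4,2)
Op 6: place WN@(2,2)
Per-piece attacks for B:
  BB@(0,2): attacks (1,3) (1,1) (2,0) [ray(1,1) blocked at (1,3)]
  BN@(3,0): attacks (4,2) (2,2) (1,1)
  BR@(3,3): attacks (3,4) (3,2) (3,1) (3,0) (4,3) (2,3) (1,3) [ray(0,-1) blocked at (3,0); ray(-1,0) blocked at (1,3)]
Union (11 distinct): (1,1) (1,3) (2,0) (2,2) (2,3) (3,0) (3,1) (3,2) (3,4) (4,2) (4,3)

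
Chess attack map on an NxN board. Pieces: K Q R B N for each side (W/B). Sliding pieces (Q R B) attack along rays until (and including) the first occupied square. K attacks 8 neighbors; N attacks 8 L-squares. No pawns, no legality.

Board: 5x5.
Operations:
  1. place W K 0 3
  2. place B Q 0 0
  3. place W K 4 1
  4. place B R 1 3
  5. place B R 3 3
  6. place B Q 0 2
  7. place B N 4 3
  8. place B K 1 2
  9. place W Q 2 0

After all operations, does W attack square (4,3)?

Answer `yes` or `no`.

Op 1: place WK@(0,3)
Op 2: place BQ@(0,0)
Op 3: place WK@(4,1)
Op 4: place BR@(1,3)
Op 5: place BR@(3,3)
Op 6: place BQ@(0,2)
Op 7: place BN@(4,3)
Op 8: place BK@(1,2)
Op 9: place WQ@(2,0)
Per-piece attacks for W:
  WK@(0,3): attacks (0,4) (0,2) (1,3) (1,4) (1,2)
  WQ@(2,0): attacks (2,1) (2,2) (2,3) (2,4) (3,0) (4,0) (1,0) (0,0) (3,1) (4,2) (1,1) (0,2) [ray(-1,0) blocked at (0,0); ray(-1,1) blocked at (0,2)]
  WK@(4,1): attacks (4,2) (4,0) (3,1) (3,2) (3,0)
W attacks (4,3): no

Answer: no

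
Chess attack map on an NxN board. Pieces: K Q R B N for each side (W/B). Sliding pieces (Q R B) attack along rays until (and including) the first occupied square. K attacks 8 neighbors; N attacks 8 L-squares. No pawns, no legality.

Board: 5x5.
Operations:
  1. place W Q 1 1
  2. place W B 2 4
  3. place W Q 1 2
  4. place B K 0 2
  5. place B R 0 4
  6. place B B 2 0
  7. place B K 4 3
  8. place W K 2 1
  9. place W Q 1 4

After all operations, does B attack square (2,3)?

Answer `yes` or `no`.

Op 1: place WQ@(1,1)
Op 2: place WB@(2,4)
Op 3: place WQ@(1,2)
Op 4: place BK@(0,2)
Op 5: place BR@(0,4)
Op 6: place BB@(2,0)
Op 7: place BK@(4,3)
Op 8: place WK@(2,1)
Op 9: place WQ@(1,4)
Per-piece attacks for B:
  BK@(0,2): attacks (0,3) (0,1) (1,2) (1,3) (1,1)
  BR@(0,4): attacks (0,3) (0,2) (1,4) [ray(0,-1) blocked at (0,2); ray(1,0) blocked at (1,4)]
  BB@(2,0): attacks (3,1) (4,2) (1,1) [ray(-1,1) blocked at (1,1)]
  BK@(4,3): attacks (4,4) (4,2) (3,3) (3,4) (3,2)
B attacks (2,3): no

Answer: no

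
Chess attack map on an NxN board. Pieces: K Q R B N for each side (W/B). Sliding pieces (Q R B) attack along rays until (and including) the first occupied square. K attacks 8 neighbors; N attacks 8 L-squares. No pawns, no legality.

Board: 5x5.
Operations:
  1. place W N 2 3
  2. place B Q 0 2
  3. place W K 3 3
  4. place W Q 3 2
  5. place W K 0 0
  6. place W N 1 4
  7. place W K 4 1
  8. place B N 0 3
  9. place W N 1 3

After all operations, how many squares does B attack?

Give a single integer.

Answer: 10

Derivation:
Op 1: place WN@(2,3)
Op 2: place BQ@(0,2)
Op 3: place WK@(3,3)
Op 4: place WQ@(3,2)
Op 5: place WK@(0,0)
Op 6: place WN@(1,4)
Op 7: place WK@(4,1)
Op 8: place BN@(0,3)
Op 9: place WN@(1,3)
Per-piece attacks for B:
  BQ@(0,2): attacks (0,3) (0,1) (0,0) (1,2) (2,2) (3,2) (1,3) (1,1) (2,0) [ray(0,1) blocked at (0,3); ray(0,-1) blocked at (0,0); ray(1,0) blocked at (3,2); ray(1,1) blocked at (1,3)]
  BN@(0,3): attacks (2,4) (1,1) (2,2)
Union (10 distinct): (0,0) (0,1) (0,3) (1,1) (1,2) (1,3) (2,0) (2,2) (2,4) (3,2)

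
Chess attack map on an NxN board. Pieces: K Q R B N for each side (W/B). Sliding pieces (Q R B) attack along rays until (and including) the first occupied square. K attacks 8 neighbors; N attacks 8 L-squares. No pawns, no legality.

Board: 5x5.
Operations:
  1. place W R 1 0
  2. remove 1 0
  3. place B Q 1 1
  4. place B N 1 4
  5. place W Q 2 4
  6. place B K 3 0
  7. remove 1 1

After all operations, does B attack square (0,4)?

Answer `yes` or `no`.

Op 1: place WR@(1,0)
Op 2: remove (1,0)
Op 3: place BQ@(1,1)
Op 4: place BN@(1,4)
Op 5: place WQ@(2,4)
Op 6: place BK@(3,0)
Op 7: remove (1,1)
Per-piece attacks for B:
  BN@(1,4): attacks (2,2) (3,3) (0,2)
  BK@(3,0): attacks (3,1) (4,0) (2,0) (4,1) (2,1)
B attacks (0,4): no

Answer: no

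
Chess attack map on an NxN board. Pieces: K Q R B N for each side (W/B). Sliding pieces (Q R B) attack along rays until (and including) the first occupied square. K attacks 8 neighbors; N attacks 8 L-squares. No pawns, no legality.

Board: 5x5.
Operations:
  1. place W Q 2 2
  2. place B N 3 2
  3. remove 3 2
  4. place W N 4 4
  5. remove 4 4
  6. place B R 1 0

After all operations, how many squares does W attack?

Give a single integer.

Answer: 16

Derivation:
Op 1: place WQ@(2,2)
Op 2: place BN@(3,2)
Op 3: remove (3,2)
Op 4: place WN@(4,4)
Op 5: remove (4,4)
Op 6: place BR@(1,0)
Per-piece attacks for W:
  WQ@(2,2): attacks (2,3) (2,4) (2,1) (2,0) (3,2) (4,2) (1,2) (0,2) (3,3) (4,4) (3,1) (4,0) (1,3) (0,4) (1,1) (0,0)
Union (16 distinct): (0,0) (0,2) (0,4) (1,1) (1,2) (1,3) (2,0) (2,1) (2,3) (2,4) (3,1) (3,2) (3,3) (4,0) (4,2) (4,4)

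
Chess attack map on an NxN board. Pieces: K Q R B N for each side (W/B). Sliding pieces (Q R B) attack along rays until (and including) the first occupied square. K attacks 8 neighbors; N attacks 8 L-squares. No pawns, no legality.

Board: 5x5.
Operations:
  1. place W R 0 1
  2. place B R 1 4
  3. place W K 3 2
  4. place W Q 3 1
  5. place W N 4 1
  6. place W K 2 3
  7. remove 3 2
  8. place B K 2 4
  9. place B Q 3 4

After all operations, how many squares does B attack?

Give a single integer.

Op 1: place WR@(0,1)
Op 2: place BR@(1,4)
Op 3: place WK@(3,2)
Op 4: place WQ@(3,1)
Op 5: place WN@(4,1)
Op 6: place WK@(2,3)
Op 7: remove (3,2)
Op 8: place BK@(2,4)
Op 9: place BQ@(3,4)
Per-piece attacks for B:
  BR@(1,4): attacks (1,3) (1,2) (1,1) (1,0) (2,4) (0,4) [ray(1,0) blocked at (2,4)]
  BK@(2,4): attacks (2,3) (3,4) (1,4) (3,3) (1,3)
  BQ@(3,4): attacks (3,3) (3,2) (3,1) (4,4) (2,4) (4,3) (2,3) [ray(0,-1) blocked at (3,1); ray(-1,0) blocked at (2,4); ray(-1,-1) blocked at (2,3)]
Union (14 distinct): (0,4) (1,0) (1,1) (1,2) (1,3) (1,4) (2,3) (2,4) (3,1) (3,2) (3,3) (3,4) (4,3) (4,4)

Answer: 14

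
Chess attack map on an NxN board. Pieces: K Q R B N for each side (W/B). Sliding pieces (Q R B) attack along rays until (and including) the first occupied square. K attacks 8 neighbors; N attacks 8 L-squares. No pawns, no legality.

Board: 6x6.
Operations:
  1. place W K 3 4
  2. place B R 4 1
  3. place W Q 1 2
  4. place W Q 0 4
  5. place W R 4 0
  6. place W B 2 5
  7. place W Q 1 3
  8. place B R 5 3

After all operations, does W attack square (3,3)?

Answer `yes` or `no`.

Answer: yes

Derivation:
Op 1: place WK@(3,4)
Op 2: place BR@(4,1)
Op 3: place WQ@(1,2)
Op 4: place WQ@(0,4)
Op 5: place WR@(4,0)
Op 6: place WB@(2,5)
Op 7: place WQ@(1,3)
Op 8: place BR@(5,3)
Per-piece attacks for W:
  WQ@(0,4): attacks (0,5) (0,3) (0,2) (0,1) (0,0) (1,4) (2,4) (3,4) (1,5) (1,3) [ray(1,0) blocked at (3,4); ray(1,-1) blocked at (1,3)]
  WQ@(1,2): attacks (1,3) (1,1) (1,0) (2,2) (3,2) (4,2) (5,2) (0,2) (2,3) (3,4) (2,1) (3,0) (0,3) (0,1) [ray(0,1) blocked at (1,3); ray(1,1) blocked at (3,4)]
  WQ@(1,3): attacks (1,4) (1,5) (1,2) (2,3) (3,3) (4,3) (5,3) (0,3) (2,4) (3,5) (2,2) (3,1) (4,0) (0,4) (0,2) [ray(0,-1) blocked at (1,2); ray(1,0) blocked at (5,3); ray(1,-1) blocked at (4,0); ray(-1,1) blocked at (0,4)]
  WB@(2,5): attacks (3,4) (1,4) (0,3) [ray(1,-1) blocked at (3,4)]
  WK@(3,4): attacks (3,5) (3,3) (4,4) (2,4) (4,5) (4,3) (2,5) (2,3)
  WR@(4,0): attacks (4,1) (5,0) (3,0) (2,0) (1,0) (0,0) [ray(0,1) blocked at (4,1)]
W attacks (3,3): yes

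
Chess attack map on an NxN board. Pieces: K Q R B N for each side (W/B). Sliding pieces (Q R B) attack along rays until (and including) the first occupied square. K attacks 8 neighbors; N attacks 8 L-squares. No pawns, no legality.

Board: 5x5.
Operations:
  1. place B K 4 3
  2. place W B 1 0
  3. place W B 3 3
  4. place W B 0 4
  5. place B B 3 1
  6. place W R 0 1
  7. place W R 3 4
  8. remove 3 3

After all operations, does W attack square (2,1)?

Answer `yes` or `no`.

Op 1: place BK@(4,3)
Op 2: place WB@(1,0)
Op 3: place WB@(3,3)
Op 4: place WB@(0,4)
Op 5: place BB@(3,1)
Op 6: place WR@(0,1)
Op 7: place WR@(3,4)
Op 8: remove (3,3)
Per-piece attacks for W:
  WR@(0,1): attacks (0,2) (0,3) (0,4) (0,0) (1,1) (2,1) (3,1) [ray(0,1) blocked at (0,4); ray(1,0) blocked at (3,1)]
  WB@(0,4): attacks (1,3) (2,2) (3,1) [ray(1,-1) blocked at (3,1)]
  WB@(1,0): attacks (2,1) (3,2) (4,3) (0,1) [ray(1,1) blocked at (4,3); ray(-1,1) blocked at (0,1)]
  WR@(3,4): attacks (3,3) (3,2) (3,1) (4,4) (2,4) (1,4) (0,4) [ray(0,-1) blocked at (3,1); ray(-1,0) blocked at (0,4)]
W attacks (2,1): yes

Answer: yes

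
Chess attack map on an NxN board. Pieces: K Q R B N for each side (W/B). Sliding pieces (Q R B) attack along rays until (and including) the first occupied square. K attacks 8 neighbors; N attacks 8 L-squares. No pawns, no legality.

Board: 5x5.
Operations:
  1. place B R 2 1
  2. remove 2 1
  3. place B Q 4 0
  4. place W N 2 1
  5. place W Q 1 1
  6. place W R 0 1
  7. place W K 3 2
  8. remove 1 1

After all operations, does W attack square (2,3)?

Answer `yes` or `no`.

Op 1: place BR@(2,1)
Op 2: remove (2,1)
Op 3: place BQ@(4,0)
Op 4: place WN@(2,1)
Op 5: place WQ@(1,1)
Op 6: place WR@(0,1)
Op 7: place WK@(3,2)
Op 8: remove (1,1)
Per-piece attacks for W:
  WR@(0,1): attacks (0,2) (0,3) (0,4) (0,0) (1,1) (2,1) [ray(1,0) blocked at (2,1)]
  WN@(2,1): attacks (3,3) (4,2) (1,3) (0,2) (4,0) (0,0)
  WK@(3,2): attacks (3,3) (3,1) (4,2) (2,2) (4,3) (4,1) (2,3) (2,1)
W attacks (2,3): yes

Answer: yes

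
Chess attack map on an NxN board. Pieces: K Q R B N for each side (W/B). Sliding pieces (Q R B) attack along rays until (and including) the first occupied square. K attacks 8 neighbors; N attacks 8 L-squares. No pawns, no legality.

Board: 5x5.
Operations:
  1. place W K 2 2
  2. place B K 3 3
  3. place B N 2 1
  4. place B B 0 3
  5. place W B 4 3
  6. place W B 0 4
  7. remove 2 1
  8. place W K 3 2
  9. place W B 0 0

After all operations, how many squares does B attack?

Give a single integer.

Answer: 12

Derivation:
Op 1: place WK@(2,2)
Op 2: place BK@(3,3)
Op 3: place BN@(2,1)
Op 4: place BB@(0,3)
Op 5: place WB@(4,3)
Op 6: place WB@(0,4)
Op 7: remove (2,1)
Op 8: place WK@(3,2)
Op 9: place WB@(0,0)
Per-piece attacks for B:
  BB@(0,3): attacks (1,4) (1,2) (2,1) (3,0)
  BK@(3,3): attacks (3,4) (3,2) (4,3) (2,3) (4,4) (4,2) (2,4) (2,2)
Union (12 distinct): (1,2) (1,4) (2,1) (2,2) (2,3) (2,4) (3,0) (3,2) (3,4) (4,2) (4,3) (4,4)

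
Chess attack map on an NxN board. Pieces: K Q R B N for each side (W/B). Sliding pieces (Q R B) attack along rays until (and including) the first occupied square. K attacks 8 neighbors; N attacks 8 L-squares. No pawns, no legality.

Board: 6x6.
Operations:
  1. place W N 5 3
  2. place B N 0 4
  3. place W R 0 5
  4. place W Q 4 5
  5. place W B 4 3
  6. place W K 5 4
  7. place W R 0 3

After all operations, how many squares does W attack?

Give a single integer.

Op 1: place WN@(5,3)
Op 2: place BN@(0,4)
Op 3: place WR@(0,5)
Op 4: place WQ@(4,5)
Op 5: place WB@(4,3)
Op 6: place WK@(5,4)
Op 7: place WR@(0,3)
Per-piece attacks for W:
  WR@(0,3): attacks (0,4) (0,2) (0,1) (0,0) (1,3) (2,3) (3,3) (4,3) [ray(0,1) blocked at (0,4); ray(1,0) blocked at (4,3)]
  WR@(0,5): attacks (0,4) (1,5) (2,5) (3,5) (4,5) [ray(0,-1) blocked at (0,4); ray(1,0) blocked at (4,5)]
  WB@(4,3): attacks (5,4) (5,2) (3,4) (2,5) (3,2) (2,1) (1,0) [ray(1,1) blocked at (5,4)]
  WQ@(4,5): attacks (4,4) (4,3) (5,5) (3,5) (2,5) (1,5) (0,5) (5,4) (3,4) (2,3) (1,2) (0,1) [ray(0,-1) blocked at (4,3); ray(-1,0) blocked at (0,5); ray(1,-1) blocked at (5,4)]
  WN@(5,3): attacks (4,5) (3,4) (4,1) (3,2)
  WK@(5,4): attacks (5,5) (5,3) (4,4) (4,5) (4,3)
Union (24 distinct): (0,0) (0,1) (0,2) (0,4) (0,5) (1,0) (1,2) (1,3) (1,5) (2,1) (2,3) (2,5) (3,2) (3,3) (3,4) (3,5) (4,1) (4,3) (4,4) (4,5) (5,2) (5,3) (5,4) (5,5)

Answer: 24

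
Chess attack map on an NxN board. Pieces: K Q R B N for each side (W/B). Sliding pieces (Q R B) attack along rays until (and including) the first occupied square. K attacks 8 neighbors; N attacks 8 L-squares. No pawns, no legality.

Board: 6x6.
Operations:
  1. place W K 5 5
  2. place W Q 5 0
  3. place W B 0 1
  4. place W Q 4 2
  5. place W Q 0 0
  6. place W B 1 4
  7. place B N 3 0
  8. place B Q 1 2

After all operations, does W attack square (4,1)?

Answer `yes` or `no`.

Op 1: place WK@(5,5)
Op 2: place WQ@(5,0)
Op 3: place WB@(0,1)
Op 4: place WQ@(4,2)
Op 5: place WQ@(0,0)
Op 6: place WB@(1,4)
Op 7: place BN@(3,0)
Op 8: place BQ@(1,2)
Per-piece attacks for W:
  WQ@(0,0): attacks (0,1) (1,0) (2,0) (3,0) (1,1) (2,2) (3,3) (4,4) (5,5) [ray(0,1) blocked at (0,1); ray(1,0) blocked at (3,0); ray(1,1) blocked at (5,5)]
  WB@(0,1): attacks (1,2) (1,0) [ray(1,1) blocked at (1,2)]
  WB@(1,4): attacks (2,5) (2,3) (3,2) (4,1) (5,0) (0,5) (0,3) [ray(1,-1) blocked at (5,0)]
  WQ@(4,2): attacks (4,3) (4,4) (4,5) (4,1) (4,0) (5,2) (3,2) (2,2) (1,2) (5,3) (5,1) (3,3) (2,4) (1,5) (3,1) (2,0) [ray(-1,0) blocked at (1,2)]
  WQ@(5,0): attacks (5,1) (5,2) (5,3) (5,4) (5,5) (4,0) (3,0) (4,1) (3,2) (2,3) (1,4) [ray(0,1) blocked at (5,5); ray(-1,0) blocked at (3,0); ray(-1,1) blocked at (1,4)]
  WK@(5,5): attacks (5,4) (4,5) (4,4)
W attacks (4,1): yes

Answer: yes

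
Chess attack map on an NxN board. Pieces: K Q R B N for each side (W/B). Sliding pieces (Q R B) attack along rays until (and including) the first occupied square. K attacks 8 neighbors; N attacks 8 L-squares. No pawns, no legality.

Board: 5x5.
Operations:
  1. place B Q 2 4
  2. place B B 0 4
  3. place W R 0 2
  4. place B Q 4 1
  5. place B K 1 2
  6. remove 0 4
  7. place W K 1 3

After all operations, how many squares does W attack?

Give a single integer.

Answer: 10

Derivation:
Op 1: place BQ@(2,4)
Op 2: place BB@(0,4)
Op 3: place WR@(0,2)
Op 4: place BQ@(4,1)
Op 5: place BK@(1,2)
Op 6: remove (0,4)
Op 7: place WK@(1,3)
Per-piece attacks for W:
  WR@(0,2): attacks (0,3) (0,4) (0,1) (0,0) (1,2) [ray(1,0) blocked at (1,2)]
  WK@(1,3): attacks (1,4) (1,2) (2,3) (0,3) (2,4) (2,2) (0,4) (0,2)
Union (10 distinct): (0,0) (0,1) (0,2) (0,3) (0,4) (1,2) (1,4) (2,2) (2,3) (2,4)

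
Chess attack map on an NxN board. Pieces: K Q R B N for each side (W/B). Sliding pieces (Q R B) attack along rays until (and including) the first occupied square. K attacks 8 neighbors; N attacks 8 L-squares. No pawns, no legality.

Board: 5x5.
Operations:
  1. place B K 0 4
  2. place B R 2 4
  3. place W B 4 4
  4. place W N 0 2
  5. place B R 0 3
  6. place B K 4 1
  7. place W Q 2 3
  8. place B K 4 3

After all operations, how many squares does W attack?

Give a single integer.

Answer: 18

Derivation:
Op 1: place BK@(0,4)
Op 2: place BR@(2,4)
Op 3: place WB@(4,4)
Op 4: place WN@(0,2)
Op 5: place BR@(0,3)
Op 6: place BK@(4,1)
Op 7: place WQ@(2,3)
Op 8: place BK@(4,3)
Per-piece attacks for W:
  WN@(0,2): attacks (1,4) (2,3) (1,0) (2,1)
  WQ@(2,3): attacks (2,4) (2,2) (2,1) (2,0) (3,3) (4,3) (1,3) (0,3) (3,4) (3,2) (4,1) (1,4) (1,2) (0,1) [ray(0,1) blocked at (2,4); ray(1,0) blocked at (4,3); ray(-1,0) blocked at (0,3); ray(1,-1) blocked at (4,1)]
  WB@(4,4): attacks (3,3) (2,2) (1,1) (0,0)
Union (18 distinct): (0,0) (0,1) (0,3) (1,0) (1,1) (1,2) (1,3) (1,4) (2,0) (2,1) (2,2) (2,3) (2,4) (3,2) (3,3) (3,4) (4,1) (4,3)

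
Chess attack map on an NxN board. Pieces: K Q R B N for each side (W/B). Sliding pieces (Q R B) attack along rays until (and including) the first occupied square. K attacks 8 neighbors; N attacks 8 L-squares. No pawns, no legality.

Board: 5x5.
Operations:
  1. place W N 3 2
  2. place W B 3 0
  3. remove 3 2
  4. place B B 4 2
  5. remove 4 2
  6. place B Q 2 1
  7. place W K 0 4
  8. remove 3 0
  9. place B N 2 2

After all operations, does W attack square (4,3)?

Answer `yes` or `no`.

Op 1: place WN@(3,2)
Op 2: place WB@(3,0)
Op 3: remove (3,2)
Op 4: place BB@(4,2)
Op 5: remove (4,2)
Op 6: place BQ@(2,1)
Op 7: place WK@(0,4)
Op 8: remove (3,0)
Op 9: place BN@(2,2)
Per-piece attacks for W:
  WK@(0,4): attacks (0,3) (1,4) (1,3)
W attacks (4,3): no

Answer: no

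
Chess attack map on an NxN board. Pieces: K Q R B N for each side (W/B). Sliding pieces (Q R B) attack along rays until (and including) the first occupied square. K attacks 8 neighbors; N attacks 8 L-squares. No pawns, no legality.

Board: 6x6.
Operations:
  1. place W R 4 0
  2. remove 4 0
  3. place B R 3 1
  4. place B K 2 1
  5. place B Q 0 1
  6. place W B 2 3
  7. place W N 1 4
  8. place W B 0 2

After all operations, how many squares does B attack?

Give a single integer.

Op 1: place WR@(4,0)
Op 2: remove (4,0)
Op 3: place BR@(3,1)
Op 4: place BK@(2,1)
Op 5: place BQ@(0,1)
Op 6: place WB@(2,3)
Op 7: place WN@(1,4)
Op 8: place WB@(0,2)
Per-piece attacks for B:
  BQ@(0,1): attacks (0,2) (0,0) (1,1) (2,1) (1,2) (2,3) (1,0) [ray(0,1) blocked at (0,2); ray(1,0) blocked at (2,1); ray(1,1) blocked at (2,3)]
  BK@(2,1): attacks (2,2) (2,0) (3,1) (1,1) (3,2) (3,0) (1,2) (1,0)
  BR@(3,1): attacks (3,2) (3,3) (3,4) (3,5) (3,0) (4,1) (5,1) (2,1) [ray(-1,0) blocked at (2,1)]
Union (17 distinct): (0,0) (0,2) (1,0) (1,1) (1,2) (2,0) (2,1) (2,2) (2,3) (3,0) (3,1) (3,2) (3,3) (3,4) (3,5) (4,1) (5,1)

Answer: 17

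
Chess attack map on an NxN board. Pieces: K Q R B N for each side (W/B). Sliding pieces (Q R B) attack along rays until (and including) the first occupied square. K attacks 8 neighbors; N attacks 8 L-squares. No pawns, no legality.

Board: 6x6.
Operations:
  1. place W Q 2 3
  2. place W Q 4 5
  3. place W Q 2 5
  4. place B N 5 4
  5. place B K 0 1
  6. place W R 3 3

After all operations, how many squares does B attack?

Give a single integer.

Answer: 8

Derivation:
Op 1: place WQ@(2,3)
Op 2: place WQ@(4,5)
Op 3: place WQ@(2,5)
Op 4: place BN@(5,4)
Op 5: place BK@(0,1)
Op 6: place WR@(3,3)
Per-piece attacks for B:
  BK@(0,1): attacks (0,2) (0,0) (1,1) (1,2) (1,0)
  BN@(5,4): attacks (3,5) (4,2) (3,3)
Union (8 distinct): (0,0) (0,2) (1,0) (1,1) (1,2) (3,3) (3,5) (4,2)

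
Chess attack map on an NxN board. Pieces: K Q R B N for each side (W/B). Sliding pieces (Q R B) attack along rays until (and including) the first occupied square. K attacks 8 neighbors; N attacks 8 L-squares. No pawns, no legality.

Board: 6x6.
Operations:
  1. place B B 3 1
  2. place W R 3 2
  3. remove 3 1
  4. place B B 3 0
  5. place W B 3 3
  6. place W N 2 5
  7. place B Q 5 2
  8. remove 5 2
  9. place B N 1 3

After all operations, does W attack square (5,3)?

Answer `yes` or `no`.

Op 1: place BB@(3,1)
Op 2: place WR@(3,2)
Op 3: remove (3,1)
Op 4: place BB@(3,0)
Op 5: place WB@(3,3)
Op 6: place WN@(2,5)
Op 7: place BQ@(5,2)
Op 8: remove (5,2)
Op 9: place BN@(1,3)
Per-piece attacks for W:
  WN@(2,5): attacks (3,3) (4,4) (1,3) (0,4)
  WR@(3,2): attacks (3,3) (3,1) (3,0) (4,2) (5,2) (2,2) (1,2) (0,2) [ray(0,1) blocked at (3,3); ray(0,-1) blocked at (3,0)]
  WB@(3,3): attacks (4,4) (5,5) (4,2) (5,1) (2,4) (1,5) (2,2) (1,1) (0,0)
W attacks (5,3): no

Answer: no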